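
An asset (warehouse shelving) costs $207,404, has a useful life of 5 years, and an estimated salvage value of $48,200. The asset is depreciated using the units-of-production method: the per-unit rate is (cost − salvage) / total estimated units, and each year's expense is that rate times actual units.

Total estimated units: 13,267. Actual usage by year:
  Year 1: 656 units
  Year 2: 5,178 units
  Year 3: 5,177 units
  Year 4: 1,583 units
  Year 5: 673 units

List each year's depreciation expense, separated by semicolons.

$7,872; $62,136; $62,124; $18,996; $8,076

Depreciable base = $207,404 − $48,200 = $159,204.
Rate = $159,204 / 13,267 units = $12 per unit.
Year 1: 656 × $12 = $7,872. Book value $199,532.
Year 2: 5,178 × $12 = $62,136. Book value $137,396.
Year 3: 5,177 × $12 = $62,124. Book value $75,272.
Year 4: 1,583 × $12 = $18,996. Book value $56,276.
Year 5: 673 × $12 = $8,076. Book value $48,200.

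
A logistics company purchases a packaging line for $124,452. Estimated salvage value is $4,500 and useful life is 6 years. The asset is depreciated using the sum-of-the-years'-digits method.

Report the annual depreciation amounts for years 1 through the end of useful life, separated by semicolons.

$34,272; $28,560; $22,848; $17,136; $11,424; $5,712

Depreciable base = $124,452 − $4,500 = $119,952.
Sum of the years' digits = 6+5+4+3+2+1 = 21.
Year 1: $119,952 × 6/21 = $34,272. Book value $90,180.
Year 2: $119,952 × 5/21 = $28,560. Book value $61,620.
Year 3: $119,952 × 4/21 = $22,848. Book value $38,772.
Year 4: $119,952 × 3/21 = $17,136. Book value $21,636.
Year 5: $119,952 × 2/21 = $11,424. Book value $10,212.
Year 6: $119,952 × 1/21 = $5,712. Book value $4,500.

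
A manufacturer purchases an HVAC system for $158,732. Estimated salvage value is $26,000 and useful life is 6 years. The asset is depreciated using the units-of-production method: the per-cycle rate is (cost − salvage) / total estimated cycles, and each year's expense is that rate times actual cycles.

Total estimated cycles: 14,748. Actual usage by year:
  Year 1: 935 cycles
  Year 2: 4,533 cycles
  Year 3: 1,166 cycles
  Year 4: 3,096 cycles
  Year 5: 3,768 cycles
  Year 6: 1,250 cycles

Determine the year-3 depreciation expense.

Depreciable base = $158,732 − $26,000 = $132,732.
Rate = $132,732 / 14,748 cycles = $9 per cycle.
Year 1: 935 × $9 = $8,415. Book value $150,317.
Year 2: 4,533 × $9 = $40,797. Book value $109,520.
Year 3: 1,166 × $9 = $10,494. Book value $99,026.

$10,494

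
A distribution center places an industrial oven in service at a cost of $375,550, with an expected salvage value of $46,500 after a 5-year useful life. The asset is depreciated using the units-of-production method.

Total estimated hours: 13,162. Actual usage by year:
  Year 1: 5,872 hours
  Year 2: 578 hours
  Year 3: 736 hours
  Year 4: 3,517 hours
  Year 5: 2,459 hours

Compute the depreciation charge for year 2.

$14,450

Depreciable base = $375,550 − $46,500 = $329,050.
Rate = $329,050 / 13,162 hours = $25 per hour.
Year 1: 5,872 × $25 = $146,800. Book value $228,750.
Year 2: 578 × $25 = $14,450. Book value $214,300.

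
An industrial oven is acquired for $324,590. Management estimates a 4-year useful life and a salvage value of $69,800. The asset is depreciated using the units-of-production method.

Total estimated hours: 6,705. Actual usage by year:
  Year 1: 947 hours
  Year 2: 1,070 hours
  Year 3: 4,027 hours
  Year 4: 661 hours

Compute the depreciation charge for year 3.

$153,026

Depreciable base = $324,590 − $69,800 = $254,790.
Rate = $254,790 / 6,705 hours = $38 per hour.
Year 1: 947 × $38 = $35,986. Book value $288,604.
Year 2: 1,070 × $38 = $40,660. Book value $247,944.
Year 3: 4,027 × $38 = $153,026. Book value $94,918.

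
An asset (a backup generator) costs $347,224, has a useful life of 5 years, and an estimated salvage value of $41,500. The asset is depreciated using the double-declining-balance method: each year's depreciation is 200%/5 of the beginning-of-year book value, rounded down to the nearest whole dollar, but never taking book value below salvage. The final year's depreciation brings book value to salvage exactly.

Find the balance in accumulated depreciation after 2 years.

$222,223

Depreciable base = $347,224 − $41,500 = $305,724.
Year 1: ⌊$347,224 × 200%/5⌋ = $138,889. Book value $208,335.
Year 2: ⌊$208,335 × 200%/5⌋ = $83,334. Book value $125,001.
Accumulated through year 2 = $347,224 − $125,001 = $222,223.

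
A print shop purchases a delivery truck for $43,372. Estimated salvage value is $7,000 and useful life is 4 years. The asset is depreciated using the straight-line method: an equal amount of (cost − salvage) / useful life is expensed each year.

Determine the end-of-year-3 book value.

Depreciable base = $43,372 − $7,000 = $36,372.
Annual expense = $36,372 / 4 = $9,093.
End of year 1: book value $34,279.
End of year 2: book value $25,186.
End of year 3: book value $16,093.

$16,093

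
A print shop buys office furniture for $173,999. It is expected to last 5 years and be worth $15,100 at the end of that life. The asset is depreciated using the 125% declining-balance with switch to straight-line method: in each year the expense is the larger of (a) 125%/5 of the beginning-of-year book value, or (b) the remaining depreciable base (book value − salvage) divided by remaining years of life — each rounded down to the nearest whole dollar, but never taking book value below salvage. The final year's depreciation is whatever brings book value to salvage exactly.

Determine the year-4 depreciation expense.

Depreciable base = $173,999 − $15,100 = $158,899.
Year 1: DB = ⌊$173,999 × 125%/5⌋ = $43,499; SL = ⌊$158,899/5⌋ = $31,779 → take DB $43,499. Book value $130,500.
Year 2: DB = ⌊$130,500 × 125%/5⌋ = $32,625; SL = ⌊$115,400/4⌋ = $28,850 → take DB $32,625. Book value $97,875.
Year 3: DB = ⌊$97,875 × 125%/5⌋ = $24,468; SL = ⌊$82,775/3⌋ = $27,591 → take SL $27,591. Book value $70,284.
Year 4: DB = ⌊$70,284 × 125%/5⌋ = $17,571; SL = ⌊$55,184/2⌋ = $27,592 → take SL $27,592. Book value $42,692.

$27,592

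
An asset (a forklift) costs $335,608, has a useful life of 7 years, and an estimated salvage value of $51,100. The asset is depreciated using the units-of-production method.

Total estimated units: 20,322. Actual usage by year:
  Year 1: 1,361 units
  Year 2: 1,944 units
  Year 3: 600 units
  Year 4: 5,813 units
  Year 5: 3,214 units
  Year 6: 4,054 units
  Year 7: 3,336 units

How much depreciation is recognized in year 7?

$46,704

Depreciable base = $335,608 − $51,100 = $284,508.
Rate = $284,508 / 20,322 units = $14 per unit.
Year 1: 1,361 × $14 = $19,054. Book value $316,554.
Year 2: 1,944 × $14 = $27,216. Book value $289,338.
Year 3: 600 × $14 = $8,400. Book value $280,938.
Year 4: 5,813 × $14 = $81,382. Book value $199,556.
Year 5: 3,214 × $14 = $44,996. Book value $154,560.
Year 6: 4,054 × $14 = $56,756. Book value $97,804.
Year 7: 3,336 × $14 = $46,704. Book value $51,100.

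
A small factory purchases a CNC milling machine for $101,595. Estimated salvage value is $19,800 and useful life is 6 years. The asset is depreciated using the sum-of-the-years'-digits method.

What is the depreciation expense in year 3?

$15,580

Depreciable base = $101,595 − $19,800 = $81,795.
Sum of the years' digits = 6+5+4+3+2+1 = 21.
Year 1: $81,795 × 6/21 = $23,370. Book value $78,225.
Year 2: $81,795 × 5/21 = $19,475. Book value $58,750.
Year 3: $81,795 × 4/21 = $15,580. Book value $43,170.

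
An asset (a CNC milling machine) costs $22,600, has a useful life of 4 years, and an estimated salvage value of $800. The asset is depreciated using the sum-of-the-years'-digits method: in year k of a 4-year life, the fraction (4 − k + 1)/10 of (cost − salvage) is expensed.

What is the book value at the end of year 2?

$7,340

Depreciable base = $22,600 − $800 = $21,800.
Sum of the years' digits = 4+3+2+1 = 10.
Year 1: $21,800 × 4/10 = $8,720. Book value $13,880.
Year 2: $21,800 × 3/10 = $6,540. Book value $7,340.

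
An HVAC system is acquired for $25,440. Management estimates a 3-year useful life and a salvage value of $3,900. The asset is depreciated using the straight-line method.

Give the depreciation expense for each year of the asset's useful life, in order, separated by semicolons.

Depreciable base = $25,440 − $3,900 = $21,540.
Annual expense = $21,540 / 3 = $7,180.
End of year 1: book value $18,260.
End of year 2: book value $11,080.
End of year 3: book value $3,900.

$7,180; $7,180; $7,180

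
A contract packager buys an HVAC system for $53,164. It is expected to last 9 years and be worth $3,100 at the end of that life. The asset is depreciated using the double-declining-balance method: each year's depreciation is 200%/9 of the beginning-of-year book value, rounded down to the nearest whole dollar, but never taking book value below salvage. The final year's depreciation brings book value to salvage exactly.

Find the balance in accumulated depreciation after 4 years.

Depreciable base = $53,164 − $3,100 = $50,064.
Year 1: ⌊$53,164 × 200%/9⌋ = $11,814. Book value $41,350.
Year 2: ⌊$41,350 × 200%/9⌋ = $9,188. Book value $32,162.
Year 3: ⌊$32,162 × 200%/9⌋ = $7,147. Book value $25,015.
Year 4: ⌊$25,015 × 200%/9⌋ = $5,558. Book value $19,457.
Accumulated through year 4 = $53,164 − $19,457 = $33,707.

$33,707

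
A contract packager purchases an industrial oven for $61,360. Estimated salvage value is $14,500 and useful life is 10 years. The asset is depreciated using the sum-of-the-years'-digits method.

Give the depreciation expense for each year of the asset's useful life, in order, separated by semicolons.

Depreciable base = $61,360 − $14,500 = $46,860.
Sum of the years' digits = 10+9+8+7+6+5+4+3+2+1 = 55.
Year 1: $46,860 × 10/55 = $8,520. Book value $52,840.
Year 2: $46,860 × 9/55 = $7,668. Book value $45,172.
Year 3: $46,860 × 8/55 = $6,816. Book value $38,356.
Year 4: $46,860 × 7/55 = $5,964. Book value $32,392.
Year 5: $46,860 × 6/55 = $5,112. Book value $27,280.
Year 6: $46,860 × 5/55 = $4,260. Book value $23,020.
Year 7: $46,860 × 4/55 = $3,408. Book value $19,612.
Year 8: $46,860 × 3/55 = $2,556. Book value $17,056.
Year 9: $46,860 × 2/55 = $1,704. Book value $15,352.
Year 10: $46,860 × 1/55 = $852. Book value $14,500.

$8,520; $7,668; $6,816; $5,964; $5,112; $4,260; $3,408; $2,556; $1,704; $852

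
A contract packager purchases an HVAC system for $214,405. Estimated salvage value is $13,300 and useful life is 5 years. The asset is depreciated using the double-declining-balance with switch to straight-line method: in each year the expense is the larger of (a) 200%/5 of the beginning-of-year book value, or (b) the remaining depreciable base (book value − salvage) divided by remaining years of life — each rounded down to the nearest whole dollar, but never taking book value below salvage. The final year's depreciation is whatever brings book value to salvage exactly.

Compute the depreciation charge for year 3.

$30,874

Depreciable base = $214,405 − $13,300 = $201,105.
Year 1: DB = ⌊$214,405 × 200%/5⌋ = $85,762; SL = ⌊$201,105/5⌋ = $40,221 → take DB $85,762. Book value $128,643.
Year 2: DB = ⌊$128,643 × 200%/5⌋ = $51,457; SL = ⌊$115,343/4⌋ = $28,835 → take DB $51,457. Book value $77,186.
Year 3: DB = ⌊$77,186 × 200%/5⌋ = $30,874; SL = ⌊$63,886/3⌋ = $21,295 → take DB $30,874. Book value $46,312.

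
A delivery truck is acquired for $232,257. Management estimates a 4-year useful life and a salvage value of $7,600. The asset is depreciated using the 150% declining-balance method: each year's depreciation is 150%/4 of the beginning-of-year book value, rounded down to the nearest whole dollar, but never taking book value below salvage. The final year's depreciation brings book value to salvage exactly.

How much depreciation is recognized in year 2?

Depreciable base = $232,257 − $7,600 = $224,657.
Year 1: ⌊$232,257 × 150%/4⌋ = $87,096. Book value $145,161.
Year 2: ⌊$145,161 × 150%/4⌋ = $54,435. Book value $90,726.

$54,435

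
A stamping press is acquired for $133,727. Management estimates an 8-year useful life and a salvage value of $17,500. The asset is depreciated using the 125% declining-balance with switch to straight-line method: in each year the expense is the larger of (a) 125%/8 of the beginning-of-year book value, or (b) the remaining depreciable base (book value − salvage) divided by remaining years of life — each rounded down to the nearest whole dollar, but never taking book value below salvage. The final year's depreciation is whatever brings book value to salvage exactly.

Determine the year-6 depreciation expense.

Depreciable base = $133,727 − $17,500 = $116,227.
Year 1: DB = ⌊$133,727 × 125%/8⌋ = $20,894; SL = ⌊$116,227/8⌋ = $14,528 → take DB $20,894. Book value $112,833.
Year 2: DB = ⌊$112,833 × 125%/8⌋ = $17,630; SL = ⌊$95,333/7⌋ = $13,619 → take DB $17,630. Book value $95,203.
Year 3: DB = ⌊$95,203 × 125%/8⌋ = $14,875; SL = ⌊$77,703/6⌋ = $12,950 → take DB $14,875. Book value $80,328.
Year 4: DB = ⌊$80,328 × 125%/8⌋ = $12,551; SL = ⌊$62,828/5⌋ = $12,565 → take SL $12,565. Book value $67,763.
Year 5: DB = ⌊$67,763 × 125%/8⌋ = $10,587; SL = ⌊$50,263/4⌋ = $12,565 → take SL $12,565. Book value $55,198.
Year 6: DB = ⌊$55,198 × 125%/8⌋ = $8,624; SL = ⌊$37,698/3⌋ = $12,566 → take SL $12,566. Book value $42,632.

$12,566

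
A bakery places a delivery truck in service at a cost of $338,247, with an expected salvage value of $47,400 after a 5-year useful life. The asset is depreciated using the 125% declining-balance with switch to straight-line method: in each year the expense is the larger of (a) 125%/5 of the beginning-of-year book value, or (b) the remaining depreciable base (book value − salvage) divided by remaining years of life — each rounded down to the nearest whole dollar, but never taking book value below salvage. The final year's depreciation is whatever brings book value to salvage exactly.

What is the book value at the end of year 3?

$142,644

Depreciable base = $338,247 − $47,400 = $290,847.
Year 1: DB = ⌊$338,247 × 125%/5⌋ = $84,561; SL = ⌊$290,847/5⌋ = $58,169 → take DB $84,561. Book value $253,686.
Year 2: DB = ⌊$253,686 × 125%/5⌋ = $63,421; SL = ⌊$206,286/4⌋ = $51,571 → take DB $63,421. Book value $190,265.
Year 3: DB = ⌊$190,265 × 125%/5⌋ = $47,566; SL = ⌊$142,865/3⌋ = $47,621 → take SL $47,621. Book value $142,644.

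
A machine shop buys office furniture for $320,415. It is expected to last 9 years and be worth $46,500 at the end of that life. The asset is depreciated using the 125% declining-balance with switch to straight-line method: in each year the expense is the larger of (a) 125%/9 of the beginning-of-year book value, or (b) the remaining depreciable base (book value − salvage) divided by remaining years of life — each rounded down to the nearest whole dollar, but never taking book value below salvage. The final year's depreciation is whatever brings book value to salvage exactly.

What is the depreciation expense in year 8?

$25,936

Depreciable base = $320,415 − $46,500 = $273,915.
Year 1: DB = ⌊$320,415 × 125%/9⌋ = $44,502; SL = ⌊$273,915/9⌋ = $30,435 → take DB $44,502. Book value $275,913.
Year 2: DB = ⌊$275,913 × 125%/9⌋ = $38,321; SL = ⌊$229,413/8⌋ = $28,676 → take DB $38,321. Book value $237,592.
Year 3: DB = ⌊$237,592 × 125%/9⌋ = $32,998; SL = ⌊$191,092/7⌋ = $27,298 → take DB $32,998. Book value $204,594.
Year 4: DB = ⌊$204,594 × 125%/9⌋ = $28,415; SL = ⌊$158,094/6⌋ = $26,349 → take DB $28,415. Book value $176,179.
Year 5: DB = ⌊$176,179 × 125%/9⌋ = $24,469; SL = ⌊$129,679/5⌋ = $25,935 → take SL $25,935. Book value $150,244.
Year 6: DB = ⌊$150,244 × 125%/9⌋ = $20,867; SL = ⌊$103,744/4⌋ = $25,936 → take SL $25,936. Book value $124,308.
Year 7: DB = ⌊$124,308 × 125%/9⌋ = $17,265; SL = ⌊$77,808/3⌋ = $25,936 → take SL $25,936. Book value $98,372.
Year 8: DB = ⌊$98,372 × 125%/9⌋ = $13,662; SL = ⌊$51,872/2⌋ = $25,936 → take SL $25,936. Book value $72,436.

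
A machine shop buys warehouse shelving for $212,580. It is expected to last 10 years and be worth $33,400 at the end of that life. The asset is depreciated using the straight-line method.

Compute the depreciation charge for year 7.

$17,918

Depreciable base = $212,580 − $33,400 = $179,180.
Annual expense = $179,180 / 10 = $17,918.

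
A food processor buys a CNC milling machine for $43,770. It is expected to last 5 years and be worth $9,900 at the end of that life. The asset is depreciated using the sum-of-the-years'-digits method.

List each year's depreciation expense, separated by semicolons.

Depreciable base = $43,770 − $9,900 = $33,870.
Sum of the years' digits = 5+4+3+2+1 = 15.
Year 1: $33,870 × 5/15 = $11,290. Book value $32,480.
Year 2: $33,870 × 4/15 = $9,032. Book value $23,448.
Year 3: $33,870 × 3/15 = $6,774. Book value $16,674.
Year 4: $33,870 × 2/15 = $4,516. Book value $12,158.
Year 5: $33,870 × 1/15 = $2,258. Book value $9,900.

$11,290; $9,032; $6,774; $4,516; $2,258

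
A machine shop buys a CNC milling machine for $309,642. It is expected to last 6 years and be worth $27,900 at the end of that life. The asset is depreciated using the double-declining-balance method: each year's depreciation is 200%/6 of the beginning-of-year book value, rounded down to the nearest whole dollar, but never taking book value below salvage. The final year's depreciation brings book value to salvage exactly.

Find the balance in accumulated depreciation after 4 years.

$248,478

Depreciable base = $309,642 − $27,900 = $281,742.
Year 1: ⌊$309,642 × 200%/6⌋ = $103,214. Book value $206,428.
Year 2: ⌊$206,428 × 200%/6⌋ = $68,809. Book value $137,619.
Year 3: ⌊$137,619 × 200%/6⌋ = $45,873. Book value $91,746.
Year 4: ⌊$91,746 × 200%/6⌋ = $30,582. Book value $61,164.
Accumulated through year 4 = $309,642 − $61,164 = $248,478.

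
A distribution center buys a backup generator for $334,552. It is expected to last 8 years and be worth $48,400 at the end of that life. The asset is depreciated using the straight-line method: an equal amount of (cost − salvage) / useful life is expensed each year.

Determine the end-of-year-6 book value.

$119,938

Depreciable base = $334,552 − $48,400 = $286,152.
Annual expense = $286,152 / 8 = $35,769.
End of year 1: book value $298,783.
End of year 2: book value $263,014.
End of year 3: book value $227,245.
End of year 4: book value $191,476.
End of year 5: book value $155,707.
End of year 6: book value $119,938.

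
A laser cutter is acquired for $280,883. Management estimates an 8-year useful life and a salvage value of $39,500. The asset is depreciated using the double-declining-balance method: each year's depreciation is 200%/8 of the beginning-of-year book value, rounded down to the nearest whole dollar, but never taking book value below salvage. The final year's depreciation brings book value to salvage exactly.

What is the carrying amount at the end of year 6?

Depreciable base = $280,883 − $39,500 = $241,383.
Year 1: ⌊$280,883 × 200%/8⌋ = $70,220. Book value $210,663.
Year 2: ⌊$210,663 × 200%/8⌋ = $52,665. Book value $157,998.
Year 3: ⌊$157,998 × 200%/8⌋ = $39,499. Book value $118,499.
Year 4: ⌊$118,499 × 200%/8⌋ = $29,624. Book value $88,875.
Year 5: ⌊$88,875 × 200%/8⌋ = $22,218. Book value $66,657.
Year 6: ⌊$66,657 × 200%/8⌋ = $16,664. Book value $49,993.

$49,993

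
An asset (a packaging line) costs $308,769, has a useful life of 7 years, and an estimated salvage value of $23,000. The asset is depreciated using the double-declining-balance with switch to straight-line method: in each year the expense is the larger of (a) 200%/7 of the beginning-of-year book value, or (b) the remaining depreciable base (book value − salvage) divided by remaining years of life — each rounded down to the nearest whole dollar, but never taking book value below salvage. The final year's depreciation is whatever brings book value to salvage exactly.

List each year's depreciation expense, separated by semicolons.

Depreciable base = $308,769 − $23,000 = $285,769.
Year 1: DB = ⌊$308,769 × 200%/7⌋ = $88,219; SL = ⌊$285,769/7⌋ = $40,824 → take DB $88,219. Book value $220,550.
Year 2: DB = ⌊$220,550 × 200%/7⌋ = $63,014; SL = ⌊$197,550/6⌋ = $32,925 → take DB $63,014. Book value $157,536.
Year 3: DB = ⌊$157,536 × 200%/7⌋ = $45,010; SL = ⌊$134,536/5⌋ = $26,907 → take DB $45,010. Book value $112,526.
Year 4: DB = ⌊$112,526 × 200%/7⌋ = $32,150; SL = ⌊$89,526/4⌋ = $22,381 → take DB $32,150. Book value $80,376.
Year 5: DB = ⌊$80,376 × 200%/7⌋ = $22,964; SL = ⌊$57,376/3⌋ = $19,125 → take DB $22,964. Book value $57,412.
Year 6: DB = ⌊$57,412 × 200%/7⌋ = $16,403; SL = ⌊$34,412/2⌋ = $17,206 → take SL $17,206. Book value $40,206.
Year 7 (final): $40,206 − $23,000 = $17,206. Book value $23,000.

$88,219; $63,014; $45,010; $32,150; $22,964; $17,206; $17,206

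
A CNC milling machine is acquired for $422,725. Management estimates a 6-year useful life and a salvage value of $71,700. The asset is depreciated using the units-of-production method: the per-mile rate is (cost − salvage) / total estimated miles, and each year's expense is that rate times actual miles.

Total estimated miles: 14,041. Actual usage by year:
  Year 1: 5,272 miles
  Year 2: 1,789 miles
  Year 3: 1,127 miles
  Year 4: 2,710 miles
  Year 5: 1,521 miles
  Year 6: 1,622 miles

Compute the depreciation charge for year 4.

$67,750

Depreciable base = $422,725 − $71,700 = $351,025.
Rate = $351,025 / 14,041 miles = $25 per mile.
Year 1: 5,272 × $25 = $131,800. Book value $290,925.
Year 2: 1,789 × $25 = $44,725. Book value $246,200.
Year 3: 1,127 × $25 = $28,175. Book value $218,025.
Year 4: 2,710 × $25 = $67,750. Book value $150,275.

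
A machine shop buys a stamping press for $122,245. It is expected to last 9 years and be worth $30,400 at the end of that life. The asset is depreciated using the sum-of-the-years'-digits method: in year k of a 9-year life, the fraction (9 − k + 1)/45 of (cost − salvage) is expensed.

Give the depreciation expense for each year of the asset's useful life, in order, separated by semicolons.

Depreciable base = $122,245 − $30,400 = $91,845.
Sum of the years' digits = 9+8+7+6+5+4+3+2+1 = 45.
Year 1: $91,845 × 9/45 = $18,369. Book value $103,876.
Year 2: $91,845 × 8/45 = $16,328. Book value $87,548.
Year 3: $91,845 × 7/45 = $14,287. Book value $73,261.
Year 4: $91,845 × 6/45 = $12,246. Book value $61,015.
Year 5: $91,845 × 5/45 = $10,205. Book value $50,810.
Year 6: $91,845 × 4/45 = $8,164. Book value $42,646.
Year 7: $91,845 × 3/45 = $6,123. Book value $36,523.
Year 8: $91,845 × 2/45 = $4,082. Book value $32,441.
Year 9: $91,845 × 1/45 = $2,041. Book value $30,400.

$18,369; $16,328; $14,287; $12,246; $10,205; $8,164; $6,123; $4,082; $2,041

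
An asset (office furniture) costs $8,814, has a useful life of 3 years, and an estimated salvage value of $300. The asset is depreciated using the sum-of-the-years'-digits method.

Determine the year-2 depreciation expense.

Depreciable base = $8,814 − $300 = $8,514.
Sum of the years' digits = 3+2+1 = 6.
Year 1: $8,514 × 3/6 = $4,257. Book value $4,557.
Year 2: $8,514 × 2/6 = $2,838. Book value $1,719.

$2,838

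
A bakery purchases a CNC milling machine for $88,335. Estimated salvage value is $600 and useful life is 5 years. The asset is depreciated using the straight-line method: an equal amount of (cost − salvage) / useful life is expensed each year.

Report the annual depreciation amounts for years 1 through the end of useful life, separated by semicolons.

Depreciable base = $88,335 − $600 = $87,735.
Annual expense = $87,735 / 5 = $17,547.
End of year 1: book value $70,788.
End of year 2: book value $53,241.
End of year 3: book value $35,694.
End of year 4: book value $18,147.
End of year 5: book value $600.

$17,547; $17,547; $17,547; $17,547; $17,547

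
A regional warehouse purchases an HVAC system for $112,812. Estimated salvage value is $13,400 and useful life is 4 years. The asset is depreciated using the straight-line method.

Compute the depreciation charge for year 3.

Depreciable base = $112,812 − $13,400 = $99,412.
Annual expense = $99,412 / 4 = $24,853.

$24,853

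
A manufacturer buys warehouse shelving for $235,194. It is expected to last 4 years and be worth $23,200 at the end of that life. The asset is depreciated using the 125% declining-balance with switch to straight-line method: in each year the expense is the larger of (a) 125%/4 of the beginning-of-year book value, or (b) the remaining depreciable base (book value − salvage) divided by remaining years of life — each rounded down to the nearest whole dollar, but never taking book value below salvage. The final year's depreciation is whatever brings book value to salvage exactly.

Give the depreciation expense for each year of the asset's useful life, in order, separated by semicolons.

$73,498; $50,530; $43,983; $43,983

Depreciable base = $235,194 − $23,200 = $211,994.
Year 1: DB = ⌊$235,194 × 125%/4⌋ = $73,498; SL = ⌊$211,994/4⌋ = $52,998 → take DB $73,498. Book value $161,696.
Year 2: DB = ⌊$161,696 × 125%/4⌋ = $50,530; SL = ⌊$138,496/3⌋ = $46,165 → take DB $50,530. Book value $111,166.
Year 3: DB = ⌊$111,166 × 125%/4⌋ = $34,739; SL = ⌊$87,966/2⌋ = $43,983 → take SL $43,983. Book value $67,183.
Year 4 (final): $67,183 − $23,200 = $43,983. Book value $23,200.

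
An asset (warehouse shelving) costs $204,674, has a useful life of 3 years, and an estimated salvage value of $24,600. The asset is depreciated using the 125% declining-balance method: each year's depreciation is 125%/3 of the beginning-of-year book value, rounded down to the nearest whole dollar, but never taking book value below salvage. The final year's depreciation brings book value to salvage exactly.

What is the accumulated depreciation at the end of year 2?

$135,027

Depreciable base = $204,674 − $24,600 = $180,074.
Year 1: ⌊$204,674 × 125%/3⌋ = $85,280. Book value $119,394.
Year 2: ⌊$119,394 × 125%/3⌋ = $49,747. Book value $69,647.
Accumulated through year 2 = $204,674 − $69,647 = $135,027.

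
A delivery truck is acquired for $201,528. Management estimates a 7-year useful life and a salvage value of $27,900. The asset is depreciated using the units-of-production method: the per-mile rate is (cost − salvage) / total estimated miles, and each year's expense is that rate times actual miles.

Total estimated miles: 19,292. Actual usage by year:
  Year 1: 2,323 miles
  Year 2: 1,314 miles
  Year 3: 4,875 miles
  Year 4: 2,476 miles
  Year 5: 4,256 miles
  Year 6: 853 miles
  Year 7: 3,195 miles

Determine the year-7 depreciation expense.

Depreciable base = $201,528 − $27,900 = $173,628.
Rate = $173,628 / 19,292 miles = $9 per mile.
Year 1: 2,323 × $9 = $20,907. Book value $180,621.
Year 2: 1,314 × $9 = $11,826. Book value $168,795.
Year 3: 4,875 × $9 = $43,875. Book value $124,920.
Year 4: 2,476 × $9 = $22,284. Book value $102,636.
Year 5: 4,256 × $9 = $38,304. Book value $64,332.
Year 6: 853 × $9 = $7,677. Book value $56,655.
Year 7: 3,195 × $9 = $28,755. Book value $27,900.

$28,755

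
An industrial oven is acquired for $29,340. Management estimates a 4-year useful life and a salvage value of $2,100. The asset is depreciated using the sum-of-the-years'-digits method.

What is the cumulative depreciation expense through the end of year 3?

$24,516

Depreciable base = $29,340 − $2,100 = $27,240.
Sum of the years' digits = 4+3+2+1 = 10.
Year 1: $27,240 × 4/10 = $10,896. Book value $18,444.
Year 2: $27,240 × 3/10 = $8,172. Book value $10,272.
Year 3: $27,240 × 2/10 = $5,448. Book value $4,824.
Accumulated through year 3 = $29,340 − $4,824 = $24,516.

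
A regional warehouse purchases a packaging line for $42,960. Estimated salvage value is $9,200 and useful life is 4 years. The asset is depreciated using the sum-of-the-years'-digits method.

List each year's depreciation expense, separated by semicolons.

$13,504; $10,128; $6,752; $3,376

Depreciable base = $42,960 − $9,200 = $33,760.
Sum of the years' digits = 4+3+2+1 = 10.
Year 1: $33,760 × 4/10 = $13,504. Book value $29,456.
Year 2: $33,760 × 3/10 = $10,128. Book value $19,328.
Year 3: $33,760 × 2/10 = $6,752. Book value $12,576.
Year 4: $33,760 × 1/10 = $3,376. Book value $9,200.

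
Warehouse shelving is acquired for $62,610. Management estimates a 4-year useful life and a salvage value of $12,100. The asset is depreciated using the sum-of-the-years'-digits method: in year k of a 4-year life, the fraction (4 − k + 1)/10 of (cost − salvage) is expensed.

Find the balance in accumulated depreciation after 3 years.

$45,459

Depreciable base = $62,610 − $12,100 = $50,510.
Sum of the years' digits = 4+3+2+1 = 10.
Year 1: $50,510 × 4/10 = $20,204. Book value $42,406.
Year 2: $50,510 × 3/10 = $15,153. Book value $27,253.
Year 3: $50,510 × 2/10 = $10,102. Book value $17,151.
Accumulated through year 3 = $62,610 − $17,151 = $45,459.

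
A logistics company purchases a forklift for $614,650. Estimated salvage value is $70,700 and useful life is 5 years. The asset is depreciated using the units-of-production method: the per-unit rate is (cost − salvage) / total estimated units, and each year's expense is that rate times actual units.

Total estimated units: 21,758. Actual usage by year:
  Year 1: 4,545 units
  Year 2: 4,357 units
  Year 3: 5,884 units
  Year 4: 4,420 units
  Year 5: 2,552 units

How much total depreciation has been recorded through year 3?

Depreciable base = $614,650 − $70,700 = $543,950.
Rate = $543,950 / 21,758 units = $25 per unit.
Year 1: 4,545 × $25 = $113,625. Book value $501,025.
Year 2: 4,357 × $25 = $108,925. Book value $392,100.
Year 3: 5,884 × $25 = $147,100. Book value $245,000.
Accumulated through year 3 = $614,650 − $245,000 = $369,650.

$369,650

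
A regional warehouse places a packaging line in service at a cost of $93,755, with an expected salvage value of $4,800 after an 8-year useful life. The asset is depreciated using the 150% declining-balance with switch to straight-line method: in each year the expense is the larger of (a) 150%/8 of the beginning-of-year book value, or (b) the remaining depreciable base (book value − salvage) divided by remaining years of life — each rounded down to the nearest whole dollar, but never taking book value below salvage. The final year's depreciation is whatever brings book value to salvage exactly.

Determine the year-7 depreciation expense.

Depreciable base = $93,755 − $4,800 = $88,955.
Year 1: DB = ⌊$93,755 × 150%/8⌋ = $17,579; SL = ⌊$88,955/8⌋ = $11,119 → take DB $17,579. Book value $76,176.
Year 2: DB = ⌊$76,176 × 150%/8⌋ = $14,283; SL = ⌊$71,376/7⌋ = $10,196 → take DB $14,283. Book value $61,893.
Year 3: DB = ⌊$61,893 × 150%/8⌋ = $11,604; SL = ⌊$57,093/6⌋ = $9,515 → take DB $11,604. Book value $50,289.
Year 4: DB = ⌊$50,289 × 150%/8⌋ = $9,429; SL = ⌊$45,489/5⌋ = $9,097 → take DB $9,429. Book value $40,860.
Year 5: DB = ⌊$40,860 × 150%/8⌋ = $7,661; SL = ⌊$36,060/4⌋ = $9,015 → take SL $9,015. Book value $31,845.
Year 6: DB = ⌊$31,845 × 150%/8⌋ = $5,970; SL = ⌊$27,045/3⌋ = $9,015 → take SL $9,015. Book value $22,830.
Year 7: DB = ⌊$22,830 × 150%/8⌋ = $4,280; SL = ⌊$18,030/2⌋ = $9,015 → take SL $9,015. Book value $13,815.

$9,015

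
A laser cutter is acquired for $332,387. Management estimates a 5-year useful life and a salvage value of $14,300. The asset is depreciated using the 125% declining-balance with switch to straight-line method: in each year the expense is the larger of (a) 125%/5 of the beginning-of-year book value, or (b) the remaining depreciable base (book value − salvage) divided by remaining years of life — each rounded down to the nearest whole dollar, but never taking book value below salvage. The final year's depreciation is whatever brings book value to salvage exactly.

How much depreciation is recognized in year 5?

$57,557

Depreciable base = $332,387 − $14,300 = $318,087.
Year 1: DB = ⌊$332,387 × 125%/5⌋ = $83,096; SL = ⌊$318,087/5⌋ = $63,617 → take DB $83,096. Book value $249,291.
Year 2: DB = ⌊$249,291 × 125%/5⌋ = $62,322; SL = ⌊$234,991/4⌋ = $58,747 → take DB $62,322. Book value $186,969.
Year 3: DB = ⌊$186,969 × 125%/5⌋ = $46,742; SL = ⌊$172,669/3⌋ = $57,556 → take SL $57,556. Book value $129,413.
Year 4: DB = ⌊$129,413 × 125%/5⌋ = $32,353; SL = ⌊$115,113/2⌋ = $57,556 → take SL $57,556. Book value $71,857.
Year 5 (final): $71,857 − $14,300 = $57,557. Book value $14,300.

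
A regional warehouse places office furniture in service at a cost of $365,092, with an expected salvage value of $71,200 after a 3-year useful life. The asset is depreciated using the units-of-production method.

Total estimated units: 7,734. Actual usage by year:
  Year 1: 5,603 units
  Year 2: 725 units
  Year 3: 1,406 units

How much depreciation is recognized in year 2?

Depreciable base = $365,092 − $71,200 = $293,892.
Rate = $293,892 / 7,734 units = $38 per unit.
Year 1: 5,603 × $38 = $212,914. Book value $152,178.
Year 2: 725 × $38 = $27,550. Book value $124,628.

$27,550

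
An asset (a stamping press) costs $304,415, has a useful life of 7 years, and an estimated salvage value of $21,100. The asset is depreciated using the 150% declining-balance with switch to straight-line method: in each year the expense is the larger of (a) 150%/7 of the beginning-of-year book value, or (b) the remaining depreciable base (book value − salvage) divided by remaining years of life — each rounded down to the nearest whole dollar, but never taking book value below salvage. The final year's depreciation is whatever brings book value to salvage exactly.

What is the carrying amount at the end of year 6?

Depreciable base = $304,415 − $21,100 = $283,315.
Year 1: DB = ⌊$304,415 × 150%/7⌋ = $65,231; SL = ⌊$283,315/7⌋ = $40,473 → take DB $65,231. Book value $239,184.
Year 2: DB = ⌊$239,184 × 150%/7⌋ = $51,253; SL = ⌊$218,084/6⌋ = $36,347 → take DB $51,253. Book value $187,931.
Year 3: DB = ⌊$187,931 × 150%/7⌋ = $40,270; SL = ⌊$166,831/5⌋ = $33,366 → take DB $40,270. Book value $147,661.
Year 4: DB = ⌊$147,661 × 150%/7⌋ = $31,641; SL = ⌊$126,561/4⌋ = $31,640 → take DB $31,641. Book value $116,020.
Year 5: DB = ⌊$116,020 × 150%/7⌋ = $24,861; SL = ⌊$94,920/3⌋ = $31,640 → take SL $31,640. Book value $84,380.
Year 6: DB = ⌊$84,380 × 150%/7⌋ = $18,081; SL = ⌊$63,280/2⌋ = $31,640 → take SL $31,640. Book value $52,740.

$52,740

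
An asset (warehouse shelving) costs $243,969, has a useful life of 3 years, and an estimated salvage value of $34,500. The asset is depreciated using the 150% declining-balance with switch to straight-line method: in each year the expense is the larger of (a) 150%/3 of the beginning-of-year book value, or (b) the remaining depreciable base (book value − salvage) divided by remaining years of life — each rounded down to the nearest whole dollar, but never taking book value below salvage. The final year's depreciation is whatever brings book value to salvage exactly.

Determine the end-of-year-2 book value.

Depreciable base = $243,969 − $34,500 = $209,469.
Year 1: DB = ⌊$243,969 × 150%/3⌋ = $121,984; SL = ⌊$209,469/3⌋ = $69,823 → take DB $121,984. Book value $121,985.
Year 2: DB = ⌊$121,985 × 150%/3⌋ = $60,992; SL = ⌊$87,485/2⌋ = $43,742 → take DB $60,992. Book value $60,993.

$60,993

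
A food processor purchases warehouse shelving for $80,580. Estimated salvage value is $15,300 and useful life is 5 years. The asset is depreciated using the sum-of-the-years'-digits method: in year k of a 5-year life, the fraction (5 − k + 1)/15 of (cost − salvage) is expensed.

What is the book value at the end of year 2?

$41,412

Depreciable base = $80,580 − $15,300 = $65,280.
Sum of the years' digits = 5+4+3+2+1 = 15.
Year 1: $65,280 × 5/15 = $21,760. Book value $58,820.
Year 2: $65,280 × 4/15 = $17,408. Book value $41,412.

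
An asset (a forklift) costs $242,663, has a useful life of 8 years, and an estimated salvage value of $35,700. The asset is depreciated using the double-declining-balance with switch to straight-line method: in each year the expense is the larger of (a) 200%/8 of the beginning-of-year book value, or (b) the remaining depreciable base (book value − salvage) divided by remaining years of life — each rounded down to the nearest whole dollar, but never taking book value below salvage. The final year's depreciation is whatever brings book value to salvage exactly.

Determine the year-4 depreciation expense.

$25,593

Depreciable base = $242,663 − $35,700 = $206,963.
Year 1: DB = ⌊$242,663 × 200%/8⌋ = $60,665; SL = ⌊$206,963/8⌋ = $25,870 → take DB $60,665. Book value $181,998.
Year 2: DB = ⌊$181,998 × 200%/8⌋ = $45,499; SL = ⌊$146,298/7⌋ = $20,899 → take DB $45,499. Book value $136,499.
Year 3: DB = ⌊$136,499 × 200%/8⌋ = $34,124; SL = ⌊$100,799/6⌋ = $16,799 → take DB $34,124. Book value $102,375.
Year 4: DB = ⌊$102,375 × 200%/8⌋ = $25,593; SL = ⌊$66,675/5⌋ = $13,335 → take DB $25,593. Book value $76,782.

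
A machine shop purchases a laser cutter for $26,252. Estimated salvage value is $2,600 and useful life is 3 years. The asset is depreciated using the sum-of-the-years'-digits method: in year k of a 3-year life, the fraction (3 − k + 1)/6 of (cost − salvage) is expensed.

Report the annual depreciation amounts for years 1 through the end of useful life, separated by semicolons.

$11,826; $7,884; $3,942

Depreciable base = $26,252 − $2,600 = $23,652.
Sum of the years' digits = 3+2+1 = 6.
Year 1: $23,652 × 3/6 = $11,826. Book value $14,426.
Year 2: $23,652 × 2/6 = $7,884. Book value $6,542.
Year 3: $23,652 × 1/6 = $3,942. Book value $2,600.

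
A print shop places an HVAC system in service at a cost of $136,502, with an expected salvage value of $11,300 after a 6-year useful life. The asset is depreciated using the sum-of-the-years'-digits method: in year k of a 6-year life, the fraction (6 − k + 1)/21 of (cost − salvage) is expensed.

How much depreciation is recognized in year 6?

$5,962

Depreciable base = $136,502 − $11,300 = $125,202.
Sum of the years' digits = 6+5+4+3+2+1 = 21.
Year 1: $125,202 × 6/21 = $35,772. Book value $100,730.
Year 2: $125,202 × 5/21 = $29,810. Book value $70,920.
Year 3: $125,202 × 4/21 = $23,848. Book value $47,072.
Year 4: $125,202 × 3/21 = $17,886. Book value $29,186.
Year 5: $125,202 × 2/21 = $11,924. Book value $17,262.
Year 6: $125,202 × 1/21 = $5,962. Book value $11,300.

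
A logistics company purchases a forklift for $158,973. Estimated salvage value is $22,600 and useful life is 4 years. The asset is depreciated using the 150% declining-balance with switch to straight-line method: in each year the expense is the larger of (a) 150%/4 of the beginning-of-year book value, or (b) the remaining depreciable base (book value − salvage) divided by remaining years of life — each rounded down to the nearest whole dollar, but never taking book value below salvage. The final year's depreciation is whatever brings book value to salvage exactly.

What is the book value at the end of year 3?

$38,813

Depreciable base = $158,973 − $22,600 = $136,373.
Year 1: DB = ⌊$158,973 × 150%/4⌋ = $59,614; SL = ⌊$136,373/4⌋ = $34,093 → take DB $59,614. Book value $99,359.
Year 2: DB = ⌊$99,359 × 150%/4⌋ = $37,259; SL = ⌊$76,759/3⌋ = $25,586 → take DB $37,259. Book value $62,100.
Year 3: DB = ⌊$62,100 × 150%/4⌋ = $23,287; SL = ⌊$39,500/2⌋ = $19,750 → take DB $23,287. Book value $38,813.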